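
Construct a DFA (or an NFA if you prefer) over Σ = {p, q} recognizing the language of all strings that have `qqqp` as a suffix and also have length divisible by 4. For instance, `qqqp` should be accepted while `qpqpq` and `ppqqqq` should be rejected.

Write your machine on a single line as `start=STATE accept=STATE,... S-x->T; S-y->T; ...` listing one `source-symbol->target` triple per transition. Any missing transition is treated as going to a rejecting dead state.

Build one automaton per condition and run them in lockstep. One (5 states) tracks how much of the suffix `qqqp` has currently been matched; the other (4 states) tracks the input length modulo 4. Each combined state is a pair, one component from each; accept when both components accept. After merging equivalent states the machine shrinks.
An 8-state machine:
        p   q  
>  S0   S1  S2 
   S1   S3  S3 
   S2   S3  S4 
   S3   S5  S5 
   S4   S5  S6 
   S5   S0  S0 
   S6   S7  S0 
 * S7   S1  S2 
(> = start, * = accepting)

start=S0; accept=S7; S0-p->S1; S0-q->S2; S1-p->S3; S1-q->S3; S2-p->S3; S2-q->S4; S3-p->S5; S3-q->S5; S4-p->S5; S4-q->S6; S5-p->S0; S5-q->S0; S6-p->S7; S6-q->S0; S7-p->S1; S7-q->S2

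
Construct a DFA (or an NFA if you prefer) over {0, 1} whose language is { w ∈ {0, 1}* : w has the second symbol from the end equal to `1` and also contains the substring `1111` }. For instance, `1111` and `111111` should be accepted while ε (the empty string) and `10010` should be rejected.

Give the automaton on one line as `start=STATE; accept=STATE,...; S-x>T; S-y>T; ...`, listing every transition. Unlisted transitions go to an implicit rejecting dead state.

start=q0; accept=q4,q5; q0-0>q0; q0-1>q1; q1-0>q0; q1-1>q2; q2-0>q0; q2-1>q3; q3-0>q0; q3-1>q4; q4-0>q5; q4-1>q4; q5-0>q6; q5-1>q7; q6-0>q6; q6-1>q7; q7-0>q5; q7-1>q4

Handle the two conditions separately and then intersect. The first has 7 states tracking the last 2 symbols read; the second has 5 states tracking whether and how much of `1111` has been seen. A product state is a pair (one from each), accepting exactly when both do. Equivalent product states are then merged.
        0   1  
>  q0   q0  q1 
   q1   q0  q2 
   q2   q0  q3 
   q3   q0  q4 
 * q4   q5  q4 
 * q5   q6  q7 
   q6   q6  q7 
   q7   q5  q4 
(> = start, * = accepting)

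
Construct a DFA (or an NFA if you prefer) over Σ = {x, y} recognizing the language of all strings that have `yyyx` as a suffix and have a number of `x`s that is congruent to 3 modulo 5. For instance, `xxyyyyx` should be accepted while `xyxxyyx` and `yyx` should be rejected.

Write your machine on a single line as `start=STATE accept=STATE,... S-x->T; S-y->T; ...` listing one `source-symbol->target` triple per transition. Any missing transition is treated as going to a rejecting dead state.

Handle the two conditions separately and then intersect. The first has 5 states tracking how much of the suffix `yyyx` has currently been matched; the second has 5 states tracking the count of `x`s modulo 5. A product state is a pair (one from each), accepting exactly when both do. After merging equivalent states the machine shrinks.
        x   y  
>  q0   q1  q0 
   q1   q2  q1 
   q2   q3  q4 
   q3   q5  q3 
   q4   q3  q6 
   q5   q0  q5 
   q6   q3  q7 
   q7   q8  q7 
 * q8   q5  q3 
(> = start, * = accepting)

start=q0; accept=q8; q0-x->q1; q0-y->q0; q1-x->q2; q1-y->q1; q2-x->q3; q2-y->q4; q3-x->q5; q3-y->q3; q4-x->q3; q4-y->q6; q5-x->q0; q5-y->q5; q6-x->q3; q6-y->q7; q7-x->q8; q7-y->q7; q8-x->q5; q8-y->q3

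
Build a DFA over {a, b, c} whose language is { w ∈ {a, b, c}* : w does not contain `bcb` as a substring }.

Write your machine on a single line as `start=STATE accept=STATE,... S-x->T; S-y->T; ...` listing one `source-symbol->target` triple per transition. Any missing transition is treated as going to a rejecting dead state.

Track partial matches of the forbidden pattern `bcb`. State q3 is a dead state reached once `bcb` has occurred; every other state accepts. q0 means no part of `bcb` is currently matched.
With 4 states:
        a   b   c  
>* q0   q0  q1  q0 
 * q1   q0  q1  q2 
 * q2   q0  q3  q0 
   q3   q3  q3  q3 
(> = start, * = accepting)

start=q0; accept=q0,q1,q2; q0-a->q0; q0-b->q1; q0-c->q0; q1-a->q0; q1-b->q1; q1-c->q2; q2-a->q0; q2-b->q3; q2-c->q0; q3-a->q3; q3-b->q3; q3-c->q3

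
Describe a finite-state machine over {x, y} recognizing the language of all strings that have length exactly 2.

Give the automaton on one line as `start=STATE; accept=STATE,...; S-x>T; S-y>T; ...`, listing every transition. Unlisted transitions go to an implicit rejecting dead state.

Count input length up to 3: every symbol moves from q0 toward q3, which means 'more than 2' and absorbs. Accept from {q2}.
        x   y  
>  q0   q1  q1 
   q1   q2  q2 
 * q2   q3  q3 
   q3   q3  q3 
(> = start, * = accepting)

start=q0; accept=q2; q0-x>q1; q0-y>q1; q1-x>q2; q1-y>q2; q2-x>q3; q2-y>q3; q3-x>q3; q3-y>q3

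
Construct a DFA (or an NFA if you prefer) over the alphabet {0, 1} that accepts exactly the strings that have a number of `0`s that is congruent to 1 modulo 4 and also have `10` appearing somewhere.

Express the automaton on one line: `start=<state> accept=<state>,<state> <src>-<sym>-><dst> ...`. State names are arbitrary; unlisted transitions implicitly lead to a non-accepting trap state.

Build one automaton per condition and run them in lockstep. The first has 4 states tracking the count of `0`s modulo 4; the second has 3 states tracking whether and how much of `10` has been seen. A product state is a pair (one from each), accepting exactly when both do. Minimizing collapses redundant product states.
With 9 states:
       0  1 
>  A   B  C 
   B   D  E 
   C   F  C 
   D   G  H 
   E   H  E 
 * F   H  F 
   G   A  I 
   H   I  H 
   I   C  I 
(> = start, * = accepting)

start=A accept=F A-0->B A-1->C B-0->D B-1->E C-0->F C-1->C D-0->G D-1->H E-0->H E-1->E F-0->H F-1->F G-0->A G-1->I H-0->I H-1->H I-0->C I-1->I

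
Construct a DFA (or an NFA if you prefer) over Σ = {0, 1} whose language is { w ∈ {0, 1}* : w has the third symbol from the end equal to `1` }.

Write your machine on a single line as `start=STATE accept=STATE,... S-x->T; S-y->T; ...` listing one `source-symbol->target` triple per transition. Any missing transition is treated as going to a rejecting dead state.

start=S0; accept=S11,S12,S13,S14; S0-0->S1; S0-1->S2; S1-0->S3; S1-1->S4; S2-0->S5; S2-1->S6; S3-0->S7; S3-1->S8; S4-0->S9; S4-1->S10; S5-0->S11; S5-1->S12; S6-0->S13; S6-1->S14; S7-0->S7; S7-1->S8; S8-0->S9; S8-1->S10; S9-0->S11; S9-1->S12; S10-0->S13; S10-1->S14; S11-0->S7; S11-1->S8; S12-0->S9; S12-1->S10; S13-0->S11; S13-1->S12; S14-0->S13; S14-1->S14

Because acceptance depends on a position counted from the end, the machine has to buffer the most recent 3 symbols. Make each state the string of the last up-to-3 symbols read; on input `x` shift the window left and append `x`. Accept when the buffered window has length 3 and begins with `1`.
15 states suffice.
          0    1  
>  S0     S1   S2 
   S1     S3   S4 
   S2     S5   S6 
   S3     S7   S8 
   S4     S9  S10 
   S5    S11  S12 
   S6    S13  S14 
   S7     S7   S8 
   S8     S9  S10 
   S9    S11  S12 
   S10   S13  S14 
 * S11    S7   S8 
 * S12    S9  S10 
 * S13   S11  S12 
 * S14   S13  S14 
(> = start, * = accepting)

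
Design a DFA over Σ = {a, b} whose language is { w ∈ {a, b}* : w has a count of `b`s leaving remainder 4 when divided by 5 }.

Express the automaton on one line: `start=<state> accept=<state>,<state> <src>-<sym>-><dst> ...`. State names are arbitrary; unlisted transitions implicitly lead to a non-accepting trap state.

Keep the running count of `b`s modulo 5: each `b` advances along the cycle q0 → q1 → q2 → q3 → q4 → q0 while other symbols loop. Accept at q4.
With 5 states:
        a   b  
>  q0   q0  q1 
   q1   q1  q2 
   q2   q2  q3 
   q3   q3  q4 
 * q4   q4  q0 
(> = start, * = accepting)

start=q0 accept=q4 q0-a->q0 q0-b->q1 q1-a->q1 q1-b->q2 q2-a->q2 q2-b->q3 q3-a->q3 q3-b->q4 q4-a->q4 q4-b->q0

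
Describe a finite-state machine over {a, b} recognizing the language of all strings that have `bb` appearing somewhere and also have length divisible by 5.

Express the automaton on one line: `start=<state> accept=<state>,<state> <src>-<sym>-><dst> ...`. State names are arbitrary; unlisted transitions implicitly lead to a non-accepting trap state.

Build one automaton per condition and run them in lockstep. The first has 3 states tracking whether and how much of `bb` has been seen; the second has 5 states tracking the input length modulo 5. A product state is a pair (one from each), accepting exactly when both do.
With 15 states:
          a    b  
>  q0     q1   q2 
   q1     q3   q4 
   q2     q3   q5 
   q3     q6   q7 
   q4     q6   q8 
   q5     q8   q8 
   q6     q9  q10 
   q7     q9  q11 
   q8    q11  q11 
   q9     q0  q12 
   q10    q0  q13 
   q11   q13  q13 
   q12    q1  q14 
 * q13   q14  q14 
   q14    q5   q5 
(> = start, * = accepting)

start=q0 accept=q13 q0-a->q1 q0-b->q2 q1-a->q3 q1-b->q4 q2-a->q3 q2-b->q5 q3-a->q6 q3-b->q7 q4-a->q6 q4-b->q8 q5-a->q8 q5-b->q8 q6-a->q9 q6-b->q10 q7-a->q9 q7-b->q11 q8-a->q11 q8-b->q11 q9-a->q0 q9-b->q12 q10-a->q0 q10-b->q13 q11-a->q13 q11-b->q13 q12-a->q1 q12-b->q14 q13-a->q14 q13-b->q14 q14-a->q5 q14-b->q5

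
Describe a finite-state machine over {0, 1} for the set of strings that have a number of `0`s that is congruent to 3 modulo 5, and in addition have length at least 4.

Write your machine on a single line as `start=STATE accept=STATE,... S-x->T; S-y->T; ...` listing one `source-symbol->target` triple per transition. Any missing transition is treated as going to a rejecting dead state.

start=S0; accept=S11,S17; S0-0->S1; S0-1->S2; S1-0->S3; S1-1->S4; S2-0->S4; S2-1->S5; S3-0->S6; S3-1->S7; S4-0->S7; S4-1->S8; S5-0->S8; S5-1->S9; S6-0->S10; S6-1->S11; S7-0->S11; S7-1->S12; S8-0->S12; S8-1->S13; S9-0->S13; S9-1->S14; S10-0->S15; S10-1->S16; S11-0->S16; S11-1->S17; S12-0->S17; S12-1->S18; S13-0->S18; S13-1->S19; S14-0->S19; S14-1->S15; S15-0->S19; S15-1->S15; S16-0->S15; S16-1->S16; S17-0->S16; S17-1->S17; S18-0->S17; S18-1->S18; S19-0->S18; S19-1->S19

Handle the two conditions separately and then intersect. One (5 states) tracks the count of `0`s modulo 5; the other (6 states) tracks the input length, saturating at 5. Each combined state is a pair, one component from each; accept when both components accept.
          0    1  
>  S0     S1   S2 
   S1     S3   S4 
   S2     S4   S5 
   S3     S6   S7 
   S4     S7   S8 
   S5     S8   S9 
   S6    S10  S11 
   S7    S11  S12 
   S8    S12  S13 
   S9    S13  S14 
   S10   S15  S16 
 * S11   S16  S17 
   S12   S17  S18 
   S13   S18  S19 
   S14   S19  S15 
   S15   S19  S15 
   S16   S15  S16 
 * S17   S16  S17 
   S18   S17  S18 
   S19   S18  S19 
(> = start, * = accepting)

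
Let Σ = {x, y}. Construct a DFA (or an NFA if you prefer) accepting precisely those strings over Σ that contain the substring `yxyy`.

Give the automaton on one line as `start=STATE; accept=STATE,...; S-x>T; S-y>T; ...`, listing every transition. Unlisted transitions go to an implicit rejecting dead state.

States q0..q3 record the length of the longest prefix of `yxyy` that matches the current input suffix. Reaching q4 means `yxyy` has been seen, and we stay there forever. Accept from q4.
5 states suffice.
        x   y  
>  q0   q0  q1 
   q1   q2  q1 
   q2   q0  q3 
   q3   q2  q4 
 * q4   q4  q4 
(> = start, * = accepting)

start=q0; accept=q4; q0-x>q0; q0-y>q1; q1-x>q2; q1-y>q1; q2-x>q0; q2-y>q3; q3-x>q2; q3-y>q4; q4-x>q4; q4-y>q4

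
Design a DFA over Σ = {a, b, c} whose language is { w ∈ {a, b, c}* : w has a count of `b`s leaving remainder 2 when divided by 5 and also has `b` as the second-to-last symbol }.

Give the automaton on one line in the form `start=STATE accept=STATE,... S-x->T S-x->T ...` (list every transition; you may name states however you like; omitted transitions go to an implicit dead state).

start=q0 accept=q3,q5 q0-a->q0 q0-b->q1 q0-c->q0 q1-a->q2 q1-b->q3 q1-c->q2 q2-a->q2 q2-b->q4 q2-c->q2 q3-a->q5 q3-b->q6 q3-c->q5 q4-a->q5 q4-b->q6 q4-c->q5 q5-a->q7 q5-b->q6 q5-c->q7 q6-a->q6 q6-b->q8 q6-c->q6 q7-a->q7 q7-b->q6 q7-c->q7 q8-a->q8 q8-b->q0 q8-c->q8

Handle the two conditions separately and then intersect. One (5 states) tracks the count of `b`s modulo 5; the other (13 states) tracks the last 2 symbols read. Each combined state is a pair, one component from each; accept when both components accept. Equivalent product states are then merged.
        a   b   c  
>  q0   q0  q1  q0 
   q1   q2  q3  q2 
   q2   q2  q4  q2 
 * q3   q5  q6  q5 
   q4   q5  q6  q5 
 * q5   q7  q6  q7 
   q6   q6  q8  q6 
   q7   q7  q6  q7 
   q8   q8  q0  q8 
(> = start, * = accepting)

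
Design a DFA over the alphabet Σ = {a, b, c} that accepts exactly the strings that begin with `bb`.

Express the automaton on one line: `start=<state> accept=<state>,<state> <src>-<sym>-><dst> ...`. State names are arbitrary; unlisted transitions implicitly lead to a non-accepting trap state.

start=q0 accept=q2 q0-a->q3 q0-b->q1 q0-c->q3 q1-a->q3 q1-b->q2 q1-c->q3 q2-a->q2 q2-b->q2 q2-c->q2 q3-a->q3 q3-b->q3 q3-c->q3

Check the first 2 symbols one by one: q0 through q1 record how many have matched `bb` so far; any wrong symbol goes to the dead state q3. After all 2 match we enter the accepting sink q2.
With 4 states:
        a   b   c  
>  q0   q3  q1  q3 
   q1   q3  q2  q3 
 * q2   q2  q2  q2 
   q3   q3  q3  q3 
(> = start, * = accepting)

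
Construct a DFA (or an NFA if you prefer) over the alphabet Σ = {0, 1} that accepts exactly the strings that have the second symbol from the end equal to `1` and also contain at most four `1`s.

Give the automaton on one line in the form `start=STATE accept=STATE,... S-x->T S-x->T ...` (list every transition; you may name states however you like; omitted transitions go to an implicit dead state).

Build one automaton per condition and run them in lockstep. One (7 states) tracks the last 2 symbols read; the other (6 states) tracks the count of `1`s, saturating at 5. Each combined state is a pair, one component from each; accept when both components accept. Minimizing collapses redundant product states.
A 16-state machine:
          0    1  
>  s0     s0   s1 
   s1     s2   s3 
 * s2     s4   s5 
 * s3     s6   s7 
   s4     s4   s5 
   s5     s6   s7 
 * s6     s8   s9 
 * s7    s10  s11 
   s8     s8   s9 
   s9    s10  s11 
 * s10   s12  s13 
 * s11   s14  s15 
   s12   s12  s13 
   s13   s14  s15 
 * s14   s15  s15 
   s15   s15  s15 
(> = start, * = accepting)

start=s0 accept=s2,s3,s6,s7,s10,s11,s14 s0-0->s0 s0-1->s1 s1-0->s2 s1-1->s3 s2-0->s4 s2-1->s5 s3-0->s6 s3-1->s7 s4-0->s4 s4-1->s5 s5-0->s6 s5-1->s7 s6-0->s8 s6-1->s9 s7-0->s10 s7-1->s11 s8-0->s8 s8-1->s9 s9-0->s10 s9-1->s11 s10-0->s12 s10-1->s13 s11-0->s14 s11-1->s15 s12-0->s12 s12-1->s13 s13-0->s14 s13-1->s15 s14-0->s15 s14-1->s15 s15-0->s15 s15-1->s15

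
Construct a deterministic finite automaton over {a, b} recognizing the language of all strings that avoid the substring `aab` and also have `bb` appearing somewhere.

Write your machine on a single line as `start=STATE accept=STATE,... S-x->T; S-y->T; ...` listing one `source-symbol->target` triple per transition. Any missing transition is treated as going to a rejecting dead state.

start=S0; accept=S4,S5,S6; S0-a->S1; S0-b->S2; S1-a->S3; S1-b->S2; S2-a->S1; S2-b->S4; S3-a->S3; S3-b->S3; S4-a->S5; S4-b->S4; S5-a->S6; S5-b->S4; S6-a->S6; S6-b->S3

Build one automaton per condition and run them in lockstep. The first has 4 states tracking partial matches of the forbidden pattern `aab`; the second has 3 states tracking whether and how much of `bb` has been seen. A product state is a pair (one from each), accepting exactly when both do. After merging equivalent states the machine shrinks.
        a   b  
>  S0   S1  S2 
   S1   S3  S2 
   S2   S1  S4 
   S3   S3  S3 
 * S4   S5  S4 
 * S5   S6  S4 
 * S6   S6  S3 
(> = start, * = accepting)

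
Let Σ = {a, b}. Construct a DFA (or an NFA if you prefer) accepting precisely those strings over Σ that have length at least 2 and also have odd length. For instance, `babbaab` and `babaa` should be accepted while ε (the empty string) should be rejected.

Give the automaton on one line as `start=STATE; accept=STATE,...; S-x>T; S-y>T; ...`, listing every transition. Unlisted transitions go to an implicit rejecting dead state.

start=s0; accept=s3; s0-a>s1; s0-b>s1; s1-a>s2; s1-b>s2; s2-a>s3; s2-b>s3; s3-a>s2; s3-b>s2

Run two small machines in parallel and take their product. The first has 4 states tracking the input length, saturating at 3; the second has 2 states tracking the input length modulo 2. A product state is a pair (one from each), accepting exactly when both do. After merging equivalent states the machine shrinks.
4 states suffice.
        a   b  
>  s0   s1  s1 
   s1   s2  s2 
   s2   s3  s3 
 * s3   s2  s2 
(> = start, * = accepting)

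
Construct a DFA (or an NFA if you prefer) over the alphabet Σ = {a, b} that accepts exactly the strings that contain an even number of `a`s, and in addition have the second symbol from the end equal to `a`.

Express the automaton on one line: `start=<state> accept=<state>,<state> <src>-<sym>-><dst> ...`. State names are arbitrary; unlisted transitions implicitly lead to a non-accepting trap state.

start=q0 accept=q2,q4 q0-a->q1 q0-b->q0 q1-a->q2 q1-b->q3 q2-a->q1 q2-b->q4 q3-a->q5 q3-b->q3 q4-a->q1 q4-b->q0 q5-a->q1 q5-b->q4

Handle the two conditions separately and then intersect. One (2 states) tracks the count of `a`s modulo 2; the other (7 states) tracks the last 2 symbols read. Each combined state is a pair, one component from each; accept when both components accept. Minimizing collapses redundant product states.
6 states suffice.
        a   b  
>  q0   q1  q0 
   q1   q2  q3 
 * q2   q1  q4 
   q3   q5  q3 
 * q4   q1  q0 
   q5   q1  q4 
(> = start, * = accepting)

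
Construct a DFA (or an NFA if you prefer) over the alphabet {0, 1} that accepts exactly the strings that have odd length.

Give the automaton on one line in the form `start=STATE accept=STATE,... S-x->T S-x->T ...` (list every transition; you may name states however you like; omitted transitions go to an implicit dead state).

Only the length mod 2 matters, so use a 2-cycle: from any state, every input symbol moves to the next state, wrapping B back to A. Mark B accepting.
With 2 states:
       0  1 
>  A   B  B 
 * B   A  A 
(> = start, * = accepting)

start=A accept=B A-0->B A-1->B B-0->A B-1->A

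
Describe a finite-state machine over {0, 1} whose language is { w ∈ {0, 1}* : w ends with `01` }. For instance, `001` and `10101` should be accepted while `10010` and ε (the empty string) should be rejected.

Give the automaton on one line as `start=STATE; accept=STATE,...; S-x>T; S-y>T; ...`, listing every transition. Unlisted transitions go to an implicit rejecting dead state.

Remember how much of `01` the current input suffix matches. State A means no match yet; B means the last symbol is `0`; C means the last 2 symbols are `01`. Only C accepts. On a mismatch, fall back to the longest proper suffix that is still a prefix of `01`.
A 3-state machine:
       0  1 
>  A   B  A 
   B   B  C 
 * C   B  A 
(> = start, * = accepting)

start=A; accept=C; A-0>B; A-1>A; B-0>B; B-1>C; C-0>B; C-1>A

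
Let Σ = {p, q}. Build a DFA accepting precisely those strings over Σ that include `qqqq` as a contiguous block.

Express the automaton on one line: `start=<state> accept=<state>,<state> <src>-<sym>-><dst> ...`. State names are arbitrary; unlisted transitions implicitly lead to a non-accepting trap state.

start=A accept=E A-p->A A-q->B B-p->A B-q->C C-p->A C-q->D D-p->A D-q->E E-p->E E-q->E

Track how much of `qqqq` has been matched so far: state A is no progress, E is the absorbing accept state reached once `qqqq` has occurred. Intermediate states record partial matches; on a mismatch, fall back to the longest reusable overlap.
       p  q 
>  A   A  B 
   B   A  C 
   C   A  D 
   D   A  E 
 * E   E  E 
(> = start, * = accepting)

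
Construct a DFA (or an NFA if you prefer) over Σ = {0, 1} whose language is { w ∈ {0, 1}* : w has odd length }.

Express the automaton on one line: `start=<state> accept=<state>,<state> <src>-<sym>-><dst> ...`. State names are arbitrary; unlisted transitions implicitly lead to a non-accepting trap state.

start=A accept=B A-0->B A-1->B B-0->A B-1->A

Count input length modulo 2: every symbol advances one step around the cycle A → B → A. Accept at B.
A 2-state machine:
       0  1 
>  A   B  B 
 * B   A  A 
(> = start, * = accepting)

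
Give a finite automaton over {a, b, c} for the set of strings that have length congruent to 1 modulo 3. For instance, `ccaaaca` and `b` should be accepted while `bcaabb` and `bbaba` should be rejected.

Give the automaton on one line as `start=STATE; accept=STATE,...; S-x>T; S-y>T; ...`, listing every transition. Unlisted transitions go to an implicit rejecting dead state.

start=S0; accept=S1; S0-a>S1; S0-b>S1; S0-c>S1; S1-a>S2; S1-b>S2; S1-c>S2; S2-a>S0; S2-b>S0; S2-c>S0

Only the length mod 3 matters, so use a 3-cycle: from any state, every input symbol moves to the next state, wrapping S2 back to S0. Mark S1 accepting.
        a   b   c  
>  S0   S1  S1  S1 
 * S1   S2  S2  S2 
   S2   S0  S0  S0 
(> = start, * = accepting)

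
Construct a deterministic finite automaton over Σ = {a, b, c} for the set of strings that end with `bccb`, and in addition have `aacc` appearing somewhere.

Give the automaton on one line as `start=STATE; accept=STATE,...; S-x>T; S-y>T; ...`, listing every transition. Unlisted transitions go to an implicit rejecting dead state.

start=q0; accept=q12; q0-a>q1; q0-b>q2; q0-c>q0; q1-a>q3; q1-b>q2; q1-c>q0; q2-a>q1; q2-b>q2; q2-c>q4; q3-a>q3; q3-b>q2; q3-c>q5; q4-a>q1; q4-b>q2; q4-c>q6; q5-a>q1; q5-b>q2; q5-c>q7; q6-a>q1; q6-b>q8; q6-c>q0; q7-a>q7; q7-b>q9; q7-c>q7; q8-a>q1; q8-b>q2; q8-c>q4; q9-a>q7; q9-b>q9; q9-c>q10; q10-a>q7; q10-b>q9; q10-c>q11; q11-a>q7; q11-b>q12; q11-c>q7; q12-a>q7; q12-b>q9; q12-c>q10

Build one automaton per condition and run them in lockstep. One (5 states) tracks how much of the suffix `bccb` has currently been matched; the other (5 states) tracks whether and how much of `aacc` has been seen. Each combined state is a pair, one component from each; accept when both components accept.
With 13 states:
          a    b    c  
>  q0     q1   q2   q0 
   q1     q3   q2   q0 
   q2     q1   q2   q4 
   q3     q3   q2   q5 
   q4     q1   q2   q6 
   q5     q1   q2   q7 
   q6     q1   q8   q0 
   q7     q7   q9   q7 
   q8     q1   q2   q4 
   q9     q7   q9  q10 
   q10    q7   q9  q11 
   q11    q7  q12   q7 
 * q12    q7   q9  q10 
(> = start, * = accepting)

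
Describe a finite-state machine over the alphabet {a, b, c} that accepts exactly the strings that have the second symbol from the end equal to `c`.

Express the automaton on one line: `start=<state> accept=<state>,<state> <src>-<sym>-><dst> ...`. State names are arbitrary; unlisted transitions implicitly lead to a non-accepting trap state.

A DFA must remember the last 2 symbols (since which symbol is second-to-last isn't known until the input ends). Use one state per possible window of the last ≤2 symbols; accept from those whose window starts with `c`.
A 13-state machine:
          a    b    c  
>  s0     s1   s2   s3 
   s1     s4   s5   s6 
   s2     s7   s8   s9 
   s3    s10  s11  s12 
   s4     s4   s5   s6 
   s5     s7   s8   s9 
   s6    s10  s11  s12 
   s7     s4   s5   s6 
   s8     s7   s8   s9 
   s9    s10  s11  s12 
 * s10    s4   s5   s6 
 * s11    s7   s8   s9 
 * s12   s10  s11  s12 
(> = start, * = accepting)

start=s0 accept=s10,s11,s12 s0-a->s1 s0-b->s2 s0-c->s3 s1-a->s4 s1-b->s5 s1-c->s6 s2-a->s7 s2-b->s8 s2-c->s9 s3-a->s10 s3-b->s11 s3-c->s12 s4-a->s4 s4-b->s5 s4-c->s6 s5-a->s7 s5-b->s8 s5-c->s9 s6-a->s10 s6-b->s11 s6-c->s12 s7-a->s4 s7-b->s5 s7-c->s6 s8-a->s7 s8-b->s8 s8-c->s9 s9-a->s10 s9-b->s11 s9-c->s12 s10-a->s4 s10-b->s5 s10-c->s6 s11-a->s7 s11-b->s8 s11-c->s9 s12-a->s10 s12-b->s11 s12-c->s12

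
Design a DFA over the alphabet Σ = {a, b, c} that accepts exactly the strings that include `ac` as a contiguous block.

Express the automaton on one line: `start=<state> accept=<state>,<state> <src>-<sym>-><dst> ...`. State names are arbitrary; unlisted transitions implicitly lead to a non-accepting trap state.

start=q0 accept=q2 q0-a->q1 q0-b->q0 q0-c->q0 q1-a->q1 q1-b->q0 q1-c->q2 q2-a->q2 q2-b->q2 q2-c->q2

Track how much of `ac` has been matched so far: state q0 is no progress, q2 is the absorbing accept state reached once `ac` has occurred. Intermediate states record partial matches; on a mismatch, fall back to the longest reusable overlap.
3 states suffice.
        a   b   c  
>  q0   q1  q0  q0 
   q1   q1  q0  q2 
 * q2   q2  q2  q2 
(> = start, * = accepting)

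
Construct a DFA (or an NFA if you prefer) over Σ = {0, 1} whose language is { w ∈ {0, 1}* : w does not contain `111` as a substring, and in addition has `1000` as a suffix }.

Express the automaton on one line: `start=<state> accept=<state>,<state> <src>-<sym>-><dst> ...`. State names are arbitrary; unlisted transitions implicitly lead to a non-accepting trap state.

start=q0 accept=q6 q0-0->q0 q0-1->q1 q1-0->q2 q1-1->q3 q2-0->q4 q2-1->q1 q3-0->q2 q3-1->q5 q4-0->q6 q4-1->q1 q5-0->q5 q5-1->q5 q6-0->q0 q6-1->q1

Handle the two conditions separately and then intersect. The first has 4 states tracking partial matches of the forbidden pattern `111`; the second has 5 states tracking how much of the suffix `1000` has currently been matched. A product state is a pair (one from each), accepting exactly when both do. After merging equivalent states the machine shrinks.
A 7-state machine:
        0   1  
>  q0   q0  q1 
   q1   q2  q3 
   q2   q4  q1 
   q3   q2  q5 
   q4   q6  q1 
   q5   q5  q5 
 * q6   q0  q1 
(> = start, * = accepting)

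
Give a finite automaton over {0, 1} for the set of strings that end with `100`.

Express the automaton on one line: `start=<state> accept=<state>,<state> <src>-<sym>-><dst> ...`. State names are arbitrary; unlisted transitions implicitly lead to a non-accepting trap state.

start=S0 accept=S3 S0-0->S0 S0-1->S1 S1-0->S2 S1-1->S1 S2-0->S3 S2-1->S1 S3-0->S0 S3-1->S1

Let each state record the length of the longest suffix of the input read so far that is also a prefix of `100`. S1 means the last symbol is `1`; S2 means the last 2 symbols are `10`; S3 means the last 3 symbols are `100`. Accept only at S3, where the string currently ends in `100`.
With 4 states:
        0   1  
>  S0   S0  S1 
   S1   S2  S1 
   S2   S3  S1 
 * S3   S0  S1 
(> = start, * = accepting)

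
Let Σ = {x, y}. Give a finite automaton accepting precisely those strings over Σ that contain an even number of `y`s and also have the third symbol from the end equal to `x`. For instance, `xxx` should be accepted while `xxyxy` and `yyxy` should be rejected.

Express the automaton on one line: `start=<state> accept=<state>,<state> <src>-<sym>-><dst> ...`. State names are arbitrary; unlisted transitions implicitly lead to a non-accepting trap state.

Run two small machines in parallel and take their product. The first has 2 states tracking the count of `y`s modulo 2; the second has 15 states tracking the last 3 symbols read. A product state is a pair (one from each), accepting exactly when both do.
23 states suffice.
          x    y  
>  s0     s1   s2 
   s1     s3   s4 
   s2     s5   s6 
   s3     s7   s8 
   s4     s9  s10 
   s5    s11  s12 
   s6    s13  s14 
 * s7     s7   s8 
   s8     s9  s10 
   s9    s11  s12 
 * s10   s13  s14 
   s11   s15  s16 
   s12   s17  s18 
   s13   s19  s20 
   s14   s21  s22 
   s15   s15  s16 
 * s16   s17  s18 
 * s17   s19  s20 
   s18   s21  s22 
   s19    s7   s8 
   s20    s9  s10 
   s21   s11  s12 
   s22   s13  s14 
(> = start, * = accepting)

start=s0 accept=s7,s10,s16,s17 s0-x->s1 s0-y->s2 s1-x->s3 s1-y->s4 s2-x->s5 s2-y->s6 s3-x->s7 s3-y->s8 s4-x->s9 s4-y->s10 s5-x->s11 s5-y->s12 s6-x->s13 s6-y->s14 s7-x->s7 s7-y->s8 s8-x->s9 s8-y->s10 s9-x->s11 s9-y->s12 s10-x->s13 s10-y->s14 s11-x->s15 s11-y->s16 s12-x->s17 s12-y->s18 s13-x->s19 s13-y->s20 s14-x->s21 s14-y->s22 s15-x->s15 s15-y->s16 s16-x->s17 s16-y->s18 s17-x->s19 s17-y->s20 s18-x->s21 s18-y->s22 s19-x->s7 s19-y->s8 s20-x->s9 s20-y->s10 s21-x->s11 s21-y->s12 s22-x->s13 s22-y->s14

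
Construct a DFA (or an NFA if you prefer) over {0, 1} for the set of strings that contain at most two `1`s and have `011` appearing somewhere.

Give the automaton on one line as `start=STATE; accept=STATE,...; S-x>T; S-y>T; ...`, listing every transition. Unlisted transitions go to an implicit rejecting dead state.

start=q0; accept=q4; q0-0>q1; q0-1>q2; q1-0>q1; q1-1>q3; q2-0>q2; q2-1>q2; q3-0>q2; q3-1>q4; q4-0>q4; q4-1>q2

Run two small machines in parallel and take their product. One (4 states) tracks the count of `1`s, saturating at 3; the other (4 states) tracks whether and how much of `011` has been seen. Each combined state is a pair, one component from each; accept when both components accept. After merging equivalent states the machine shrinks.
With 5 states:
        0   1  
>  q0   q1  q2 
   q1   q1  q3 
   q2   q2  q2 
   q3   q2  q4 
 * q4   q4  q2 
(> = start, * = accepting)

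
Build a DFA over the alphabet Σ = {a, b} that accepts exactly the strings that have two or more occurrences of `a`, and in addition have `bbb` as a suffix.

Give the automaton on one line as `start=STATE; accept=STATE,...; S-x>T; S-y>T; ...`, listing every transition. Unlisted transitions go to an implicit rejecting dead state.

Handle the two conditions separately and then intersect. One (4 states) tracks the count of `a`s, saturating at 3; the other (4 states) tracks how much of the suffix `bbb` has currently been matched. Each combined state is a pair, one component from each; accept when both components accept.
A 16-state machine:
          a    b  
>  q0     q1   q2 
   q1     q3   q4 
   q2     q1   q5 
   q3     q6   q7 
   q4     q3   q8 
   q5     q1   q9 
   q6     q6  q10 
   q7     q6  q11 
   q8     q3  q12 
   q9     q1   q9 
   q10    q6  q13 
   q11    q6  q14 
   q12    q3  q12 
   q13    q6  q15 
 * q14    q6  q14 
 * q15    q6  q15 
(> = start, * = accepting)

start=q0; accept=q14,q15; q0-a>q1; q0-b>q2; q1-a>q3; q1-b>q4; q2-a>q1; q2-b>q5; q3-a>q6; q3-b>q7; q4-a>q3; q4-b>q8; q5-a>q1; q5-b>q9; q6-a>q6; q6-b>q10; q7-a>q6; q7-b>q11; q8-a>q3; q8-b>q12; q9-a>q1; q9-b>q9; q10-a>q6; q10-b>q13; q11-a>q6; q11-b>q14; q12-a>q3; q12-b>q12; q13-a>q6; q13-b>q15; q14-a>q6; q14-b>q14; q15-a>q6; q15-b>q15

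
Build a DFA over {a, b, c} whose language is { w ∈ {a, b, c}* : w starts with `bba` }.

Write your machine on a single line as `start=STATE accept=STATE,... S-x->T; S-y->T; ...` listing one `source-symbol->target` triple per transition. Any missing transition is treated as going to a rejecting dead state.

Check the first 3 symbols one by one: q0 through q2 record how many have matched `bba` so far; any wrong symbol goes to the dead state q4. After all 3 match we enter the accepting sink q3.
A 5-state machine:
        a   b   c  
>  q0   q4  q1  q4 
   q1   q4  q2  q4 
   q2   q3  q4  q4 
 * q3   q3  q3  q3 
   q4   q4  q4  q4 
(> = start, * = accepting)

start=q0; accept=q3; q0-a->q4; q0-b->q1; q0-c->q4; q1-a->q4; q1-b->q2; q1-c->q4; q2-a->q3; q2-b->q4; q2-c->q4; q3-a->q3; q3-b->q3; q3-c->q3; q4-a->q4; q4-b->q4; q4-c->q4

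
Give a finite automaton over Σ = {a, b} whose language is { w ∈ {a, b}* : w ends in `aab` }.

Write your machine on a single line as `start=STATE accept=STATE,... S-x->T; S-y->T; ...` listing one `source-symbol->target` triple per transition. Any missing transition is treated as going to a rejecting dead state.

start=q0; accept=q3; q0-a->q1; q0-b->q0; q1-a->q2; q1-b->q0; q2-a->q2; q2-b->q3; q3-a->q1; q3-b->q0

Remember how much of `aab` the current input suffix matches. State q0 means no match yet; q1 means the last symbol is `a`; q2 means the last 2 symbols are `aa`; q3 means the last 3 symbols are `aab`. Only q3 accepts. On a mismatch, fall back to the longest proper suffix that is still a prefix of `aab`.
With 4 states:
        a   b  
>  q0   q1  q0 
   q1   q2  q0 
   q2   q2  q3 
 * q3   q1  q0 
(> = start, * = accepting)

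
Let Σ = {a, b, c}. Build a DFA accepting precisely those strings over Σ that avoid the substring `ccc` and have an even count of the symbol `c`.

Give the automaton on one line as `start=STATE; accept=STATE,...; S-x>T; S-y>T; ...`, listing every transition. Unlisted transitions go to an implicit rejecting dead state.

start=q0; accept=q0,q3,q4; q0-a>q0; q0-b>q0; q0-c>q1; q1-a>q2; q1-b>q2; q1-c>q3; q2-a>q2; q2-b>q2; q2-c>q4; q3-a>q0; q3-b>q0; q3-c>q5; q4-a>q0; q4-b>q0; q4-c>q6; q5-a>q5; q5-b>q5; q5-c>q7; q6-a>q2; q6-b>q2; q6-c>q7; q7-a>q7; q7-b>q7; q7-c>q5

Run two small machines in parallel and take their product. One (4 states) tracks partial matches of the forbidden pattern `ccc`; the other (2 states) tracks the count of `c`s modulo 2. Each combined state is a pair, one component from each; accept when both components accept.
An 8-state machine:
        a   b   c  
>* q0   q0  q0  q1 
   q1   q2  q2  q3 
   q2   q2  q2  q4 
 * q3   q0  q0  q5 
 * q4   q0  q0  q6 
   q5   q5  q5  q7 
   q6   q2  q2  q7 
   q7   q7  q7  q5 
(> = start, * = accepting)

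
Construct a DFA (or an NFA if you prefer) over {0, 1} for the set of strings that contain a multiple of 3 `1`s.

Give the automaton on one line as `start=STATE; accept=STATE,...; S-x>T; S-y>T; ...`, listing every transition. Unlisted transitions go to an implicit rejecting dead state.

start=s0; accept=s0; s0-0>s0; s0-1>s1; s1-0>s1; s1-1>s2; s2-0>s2; s2-1>s0

The only thing that matters is how many `1`s have appeared, reduced mod 3. Use one state per residue: s0 for 0, …, s2 for 2. Reading `1` moves to the next residue; anything else stays put. s0 is accepting.
A 3-state machine:
        0   1  
>* s0   s0  s1 
   s1   s1  s2 
   s2   s2  s0 
(> = start, * = accepting)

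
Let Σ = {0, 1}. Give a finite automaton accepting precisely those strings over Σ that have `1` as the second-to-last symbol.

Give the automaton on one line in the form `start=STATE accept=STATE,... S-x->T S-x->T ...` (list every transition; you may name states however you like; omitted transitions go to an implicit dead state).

start=A accept=F,G A-0->B A-1->C B-0->D B-1->E C-0->F C-1->G D-0->D D-1->E E-0->F E-1->G F-0->D F-1->E G-0->F G-1->G

Because acceptance depends on a position counted from the end, the machine has to buffer the most recent 2 symbols. Make each state the string of the last up-to-2 symbols read; on input `x` shift the window left and append `x`. Accept when the buffered window has length 2 and begins with `1`.
A 7-state machine:
       0  1 
>  A   B  C 
   B   D  E 
   C   F  G 
   D   D  E 
   E   F  G 
 * F   D  E 
 * G   F  G 
(> = start, * = accepting)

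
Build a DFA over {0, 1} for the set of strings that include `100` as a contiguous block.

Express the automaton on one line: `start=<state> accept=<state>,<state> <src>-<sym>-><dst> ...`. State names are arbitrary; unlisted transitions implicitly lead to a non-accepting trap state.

start=q0 accept=q3 q0-0->q0 q0-1->q1 q1-0->q2 q1-1->q1 q2-0->q3 q2-1->q1 q3-0->q3 q3-1->q3

States q0..q2 record the length of the longest prefix of `100` that matches the current input suffix. Reaching q3 means `100` has been seen, and we stay there forever. Accept from q3.
With 4 states:
        0   1  
>  q0   q0  q1 
   q1   q2  q1 
   q2   q3  q1 
 * q3   q3  q3 
(> = start, * = accepting)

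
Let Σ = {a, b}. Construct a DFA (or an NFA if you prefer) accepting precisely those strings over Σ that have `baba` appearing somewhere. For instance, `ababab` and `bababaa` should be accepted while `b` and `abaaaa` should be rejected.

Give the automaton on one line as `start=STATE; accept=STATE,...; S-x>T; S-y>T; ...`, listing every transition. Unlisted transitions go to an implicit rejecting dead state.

States s0..s3 record the length of the longest prefix of `baba` that matches the current input suffix. Reaching s4 means `baba` has been seen, and we stay there forever. Accept from s4.
A 5-state machine:
        a   b  
>  s0   s0  s1 
   s1   s2  s1 
   s2   s0  s3 
   s3   s4  s1 
 * s4   s4  s4 
(> = start, * = accepting)

start=s0; accept=s4; s0-a>s0; s0-b>s1; s1-a>s2; s1-b>s1; s2-a>s0; s2-b>s3; s3-a>s4; s3-b>s1; s4-a>s4; s4-b>s4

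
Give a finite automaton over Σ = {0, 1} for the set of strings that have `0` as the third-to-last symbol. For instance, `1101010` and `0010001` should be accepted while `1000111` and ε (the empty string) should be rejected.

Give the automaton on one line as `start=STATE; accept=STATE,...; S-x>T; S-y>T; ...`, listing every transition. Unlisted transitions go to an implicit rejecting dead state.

start=S0; accept=S7,S8,S9,S10; S0-0>S1; S0-1>S2; S1-0>S3; S1-1>S4; S2-0>S5; S2-1>S6; S3-0>S7; S3-1>S8; S4-0>S9; S4-1>S10; S5-0>S11; S5-1>S12; S6-0>S13; S6-1>S14; S7-0>S7; S7-1>S8; S8-0>S9; S8-1>S10; S9-0>S11; S9-1>S12; S10-0>S13; S10-1>S14; S11-0>S7; S11-1>S8; S12-0>S9; S12-1>S10; S13-0>S11; S13-1>S12; S14-0>S13; S14-1>S14

A DFA must remember the last 3 symbols (since which symbol is third-to-last isn't known until the input ends). Use one state per possible window of the last ≤3 symbols; accept from those whose window starts with `0`.
15 states suffice.
          0    1  
>  S0     S1   S2 
   S1     S3   S4 
   S2     S5   S6 
   S3     S7   S8 
   S4     S9  S10 
   S5    S11  S12 
   S6    S13  S14 
 * S7     S7   S8 
 * S8     S9  S10 
 * S9    S11  S12 
 * S10   S13  S14 
   S11    S7   S8 
   S12    S9  S10 
   S13   S11  S12 
   S14   S13  S14 
(> = start, * = accepting)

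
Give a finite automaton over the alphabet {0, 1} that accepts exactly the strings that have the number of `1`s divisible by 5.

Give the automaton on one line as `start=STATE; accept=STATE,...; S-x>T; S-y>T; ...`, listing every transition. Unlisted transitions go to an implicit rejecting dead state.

The only thing that matters is how many `1`s have appeared, reduced mod 5. Use one state per residue: q0 for 0, …, q4 for 4. Reading `1` moves to the next residue; anything else stays put. q0 is accepting.
With 5 states:
        0   1  
>* q0   q0  q1 
   q1   q1  q2 
   q2   q2  q3 
   q3   q3  q4 
   q4   q4  q0 
(> = start, * = accepting)

start=q0; accept=q0; q0-0>q0; q0-1>q1; q1-0>q1; q1-1>q2; q2-0>q2; q2-1>q3; q3-0>q3; q3-1>q4; q4-0>q4; q4-1>q0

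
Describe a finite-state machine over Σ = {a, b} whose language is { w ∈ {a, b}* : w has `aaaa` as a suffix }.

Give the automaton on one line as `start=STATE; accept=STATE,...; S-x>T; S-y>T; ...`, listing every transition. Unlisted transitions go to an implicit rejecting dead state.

Remember how much of `aaaa` the current input suffix matches. State q0 means no match yet; q1 means the last symbol is `a`; q2 means the last 2 symbols are `aa`; q3 means the last 3 symbols are `aaa`; q4 means the last 4 symbols are `aaaa`. Only q4 accepts. On a mismatch, fall back to the longest proper suffix that is still a prefix of `aaaa`.
With 5 states:
        a   b  
>  q0   q1  q0 
   q1   q2  q0 
   q2   q3  q0 
   q3   q4  q0 
 * q4   q4  q0 
(> = start, * = accepting)

start=q0; accept=q4; q0-a>q1; q0-b>q0; q1-a>q2; q1-b>q0; q2-a>q3; q2-b>q0; q3-a>q4; q3-b>q0; q4-a>q4; q4-b>q0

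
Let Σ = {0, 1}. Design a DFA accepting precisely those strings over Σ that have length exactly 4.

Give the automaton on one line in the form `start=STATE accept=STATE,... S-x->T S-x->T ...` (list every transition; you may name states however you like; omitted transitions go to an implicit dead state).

start=S0 accept=S4 S0-0->S1 S0-1->S1 S1-0->S2 S1-1->S2 S2-0->S3 S2-1->S3 S3-0->S4 S3-1->S4 S4-0->S5 S4-1->S5 S5-0->S5 S5-1->S5

Count input length up to 5: every symbol moves from S0 toward S5, which means 'more than 4' and absorbs. Accept from {S4}.
A 6-state machine:
        0   1  
>  S0   S1  S1 
   S1   S2  S2 
   S2   S3  S3 
   S3   S4  S4 
 * S4   S5  S5 
   S5   S5  S5 
(> = start, * = accepting)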